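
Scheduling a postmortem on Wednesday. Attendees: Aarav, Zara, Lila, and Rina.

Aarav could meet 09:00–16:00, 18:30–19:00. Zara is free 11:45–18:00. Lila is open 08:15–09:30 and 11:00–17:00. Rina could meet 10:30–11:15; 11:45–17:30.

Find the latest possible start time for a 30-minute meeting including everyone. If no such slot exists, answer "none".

15:30

Aarav ∩ Zara: 11:45-16:00.
Aarav ∩ Zara ∩ Lila: 11:45-16:00.
Aarav ∩ Zara ∩ Lila ∩ Rina: 11:45-16:00.
So the common availability across everyone is 11:45-16:00.
The last common window of at least 30 minutes is 11:45-16:00; a 30-minute meeting can start as late as 15:30 and still end by 16:00.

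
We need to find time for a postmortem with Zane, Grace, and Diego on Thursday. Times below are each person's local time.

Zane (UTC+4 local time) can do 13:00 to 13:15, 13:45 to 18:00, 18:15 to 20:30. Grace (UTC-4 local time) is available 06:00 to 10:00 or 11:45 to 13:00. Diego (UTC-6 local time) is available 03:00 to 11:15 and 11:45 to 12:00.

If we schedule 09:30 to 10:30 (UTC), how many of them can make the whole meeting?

1

Zane in UTC: 09:00-09:15, 09:45-14:00, 14:15-16:30 (subtract 4h to convert from UTC+4).
Grace in UTC: 10:00-14:00, 15:45-17:00 (add 4h to convert from UTC-4).
Diego in UTC: 09:00-17:15, 17:45-18:00 (add 6h to convert from UTC-6).
Diego can make the full 09:30-10:30 slot — that's 1.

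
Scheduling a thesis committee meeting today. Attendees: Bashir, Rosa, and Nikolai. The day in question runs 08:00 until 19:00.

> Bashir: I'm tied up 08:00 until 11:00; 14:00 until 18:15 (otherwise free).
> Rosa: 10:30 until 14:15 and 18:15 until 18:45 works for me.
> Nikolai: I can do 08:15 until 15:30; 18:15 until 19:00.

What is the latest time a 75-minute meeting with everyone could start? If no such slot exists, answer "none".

Bashir free: 11:00-14:00, 18:15-19:00 (invert busy blocks within the working day).
Rosa free: 10:30-14:15, 18:15-18:45.
Nikolai free: 08:15-15:30, 18:15-19:00.
Bashir ∩ Rosa: 11:00-14:00, 18:15-18:45.
Bashir ∩ Rosa ∩ Nikolai: 11:00-14:00, 18:15-18:45.
Those are the intersection windows.
The last common window of at least 75 minutes is 11:00-14:00; a 75-minute meeting can start as late as 12:45 and still end by 14:00.

12:45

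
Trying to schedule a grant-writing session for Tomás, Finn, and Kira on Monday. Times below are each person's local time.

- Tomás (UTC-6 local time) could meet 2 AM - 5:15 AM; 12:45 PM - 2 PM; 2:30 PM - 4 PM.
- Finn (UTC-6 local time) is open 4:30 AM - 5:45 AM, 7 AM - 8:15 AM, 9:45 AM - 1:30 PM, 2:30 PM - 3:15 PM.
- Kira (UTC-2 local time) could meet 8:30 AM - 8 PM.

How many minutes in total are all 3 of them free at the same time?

Tomás in UTC: 08:00-11:15, 18:45-20:00, 20:30-22:00 (add 6h to convert from UTC-6).
Finn in UTC: 10:30-11:45, 13:00-14:15, 15:45-19:30, 20:30-21:15 (add 6h to convert from UTC-6).
Kira in UTC: 10:30-22:00 (add 2h to convert from UTC-2).
Tomás ∩ Finn: 10:30-11:15, 18:45-19:30, 20:30-21:15.
Tomás ∩ Finn ∩ Kira: 10:30-11:15, 18:45-19:30, 20:30-21:15.
So the common availability across everyone is 10:30-11:15, 18:45-19:30, 20:30-21:15.
Summing the common windows: 45 + 45 + 45 = 135 minutes.

135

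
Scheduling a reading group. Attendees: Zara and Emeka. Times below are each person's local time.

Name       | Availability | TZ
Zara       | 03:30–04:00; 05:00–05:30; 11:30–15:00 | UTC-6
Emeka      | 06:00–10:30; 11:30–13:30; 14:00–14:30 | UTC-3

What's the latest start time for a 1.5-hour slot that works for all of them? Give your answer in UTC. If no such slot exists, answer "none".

Zara in UTC: 09:30-10:00, 11:00-11:30, 17:30-21:00 (add 6h to convert from UTC-6).
Emeka in UTC: 09:00-13:30, 14:30-16:30, 17:00-17:30 (add 3h to convert from UTC-3).
Zara ∩ Emeka: 09:30-10:00, 11:00-11:30.
No common window is at least 90 minutes long.

none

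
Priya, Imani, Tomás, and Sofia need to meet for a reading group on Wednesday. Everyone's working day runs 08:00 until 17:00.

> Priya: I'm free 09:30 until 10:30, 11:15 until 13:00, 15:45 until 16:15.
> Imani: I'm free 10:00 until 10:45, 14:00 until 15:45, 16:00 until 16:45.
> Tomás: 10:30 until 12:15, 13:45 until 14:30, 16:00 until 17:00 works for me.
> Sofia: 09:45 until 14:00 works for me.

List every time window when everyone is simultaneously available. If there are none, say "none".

Priya ∩ Imani: 10:00-10:30, 16:00-16:15.
Priya ∩ Imani ∩ Tomás: 16:00-16:15.
Priya ∩ Imani ∩ Tomás ∩ Sofia: ∅.
There is no time when everyone is free.

none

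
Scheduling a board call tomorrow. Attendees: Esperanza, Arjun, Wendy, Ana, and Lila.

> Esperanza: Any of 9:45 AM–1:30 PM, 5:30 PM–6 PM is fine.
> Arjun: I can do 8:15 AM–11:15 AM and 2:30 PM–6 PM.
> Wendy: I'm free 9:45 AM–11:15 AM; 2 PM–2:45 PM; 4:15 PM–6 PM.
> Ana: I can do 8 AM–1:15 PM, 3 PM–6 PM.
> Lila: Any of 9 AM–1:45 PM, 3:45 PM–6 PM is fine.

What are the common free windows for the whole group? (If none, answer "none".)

Esperanza ∩ Arjun: 09:45-11:15, 17:30-18:00.
Esperanza ∩ Arjun ∩ Wendy: 09:45-11:15, 17:30-18:00.
Esperanza ∩ Arjun ∩ Wendy ∩ Ana: 09:45-11:15, 17:30-18:00.
Esperanza ∩ Arjun ∩ Wendy ∩ Ana ∩ Lila: 09:45-11:15, 17:30-18:00.
Those are the intersection windows.

09:45-11:15, 17:30-18:00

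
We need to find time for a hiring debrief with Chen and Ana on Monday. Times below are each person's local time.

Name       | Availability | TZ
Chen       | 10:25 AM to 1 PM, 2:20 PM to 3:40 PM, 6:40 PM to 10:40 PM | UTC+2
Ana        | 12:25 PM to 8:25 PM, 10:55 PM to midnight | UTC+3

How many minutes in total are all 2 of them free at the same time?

Chen in UTC: 08:25-11:00, 12:20-13:40, 16:40-20:40 (subtract 2h to convert from UTC+2).
Ana in UTC: 09:25-17:25, 19:55-21:00 (subtract 3h to convert from UTC+3).
Chen ∩ Ana: 09:25-11:00, 12:20-13:40, 16:40-17:25, 19:55-20:40.
So the common availability across everyone is 09:25-11:00, 12:20-13:40, 16:40-17:25, 19:55-20:40.
Summing the common windows: 95 + 80 + 45 + 45 = 265 minutes.

265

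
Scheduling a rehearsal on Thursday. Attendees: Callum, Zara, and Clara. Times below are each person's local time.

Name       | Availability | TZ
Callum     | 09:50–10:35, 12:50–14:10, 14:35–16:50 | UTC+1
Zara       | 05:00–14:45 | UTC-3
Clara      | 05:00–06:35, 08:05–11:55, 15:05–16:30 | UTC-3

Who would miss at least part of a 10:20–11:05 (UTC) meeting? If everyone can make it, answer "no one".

Callum, Clara

Callum in UTC: 08:50-09:35, 11:50-13:10, 13:35-15:50 (subtract 1h to convert from UTC+1).
Zara in UTC: 08:00-17:45 (add 3h to convert from UTC-3).
Clara in UTC: 08:00-09:35, 11:05-14:55, 18:05-19:30 (add 3h to convert from UTC-3).
Callum: not fully free for 10:20-11:05. Zara: free for 10:20-11:05. Clara: not fully free for 10:20-11:05.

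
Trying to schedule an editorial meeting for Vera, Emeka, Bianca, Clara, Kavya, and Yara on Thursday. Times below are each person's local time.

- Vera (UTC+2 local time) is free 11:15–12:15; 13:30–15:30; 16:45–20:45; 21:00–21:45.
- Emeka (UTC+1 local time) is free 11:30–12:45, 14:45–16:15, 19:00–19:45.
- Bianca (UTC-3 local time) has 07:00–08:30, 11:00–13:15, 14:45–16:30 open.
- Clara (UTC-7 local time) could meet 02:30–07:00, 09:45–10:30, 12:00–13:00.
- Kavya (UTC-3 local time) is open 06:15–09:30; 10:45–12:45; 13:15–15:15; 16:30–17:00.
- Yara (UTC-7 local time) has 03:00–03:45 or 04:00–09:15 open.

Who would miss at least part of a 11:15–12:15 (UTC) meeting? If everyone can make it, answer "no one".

Bianca, Emeka, Vera

Vera in UTC: 09:15-10:15, 11:30-13:30, 14:45-18:45, 19:00-19:45 (subtract 2h to convert from UTC+2).
Emeka in UTC: 10:30-11:45, 13:45-15:15, 18:00-18:45 (subtract 1h to convert from UTC+1).
Bianca in UTC: 10:00-11:30, 14:00-16:15, 17:45-19:30 (add 3h to convert from UTC-3).
Clara in UTC: 09:30-14:00, 16:45-17:30, 19:00-20:00 (add 7h to convert from UTC-7).
Kavya in UTC: 09:15-12:30, 13:45-15:45, 16:15-18:15, 19:30-20:00 (add 3h to convert from UTC-3).
Yara in UTC: 10:00-10:45, 11:00-16:15 (add 7h to convert from UTC-7).
Vera: not fully free for 11:15-12:15. Emeka: not fully free for 11:15-12:15. Bianca: not fully free for 11:15-12:15. Clara: free for 11:15-12:15. Kavya: free for 11:15-12:15. Yara: free for 11:15-12:15.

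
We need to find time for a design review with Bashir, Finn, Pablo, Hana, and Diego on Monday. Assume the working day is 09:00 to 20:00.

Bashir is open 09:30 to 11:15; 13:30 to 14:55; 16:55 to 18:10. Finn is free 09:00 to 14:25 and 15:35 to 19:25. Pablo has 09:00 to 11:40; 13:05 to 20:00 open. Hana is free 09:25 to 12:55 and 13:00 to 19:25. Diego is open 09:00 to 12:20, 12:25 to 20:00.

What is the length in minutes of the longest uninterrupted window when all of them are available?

105

Bashir ∩ Finn: 09:30-11:15, 13:30-14:25, 16:55-18:10.
Bashir ∩ Finn ∩ Pablo: 09:30-11:15, 13:30-14:25, 16:55-18:10.
Bashir ∩ Finn ∩ Pablo ∩ Hana: 09:30-11:15, 13:30-14:25, 16:55-18:10.
Bashir ∩ Finn ∩ Pablo ∩ Hana ∩ Diego: 09:30-11:15, 13:30-14:25, 16:55-18:10.
So the common availability across everyone is 09:30-11:15, 13:30-14:25, 16:55-18:10.
The longest is 09:30-11:15 at 105 minutes.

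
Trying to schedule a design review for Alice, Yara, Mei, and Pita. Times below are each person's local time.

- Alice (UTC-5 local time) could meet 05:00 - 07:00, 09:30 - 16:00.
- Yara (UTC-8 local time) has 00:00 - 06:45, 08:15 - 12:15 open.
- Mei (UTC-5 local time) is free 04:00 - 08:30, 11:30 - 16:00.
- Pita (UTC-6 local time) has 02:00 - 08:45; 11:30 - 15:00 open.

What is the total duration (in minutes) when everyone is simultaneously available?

Alice in UTC: 10:00-12:00, 14:30-21:00 (add 5h to convert from UTC-5).
Yara in UTC: 08:00-14:45, 16:15-20:15 (add 8h to convert from UTC-8).
Mei in UTC: 09:00-13:30, 16:30-21:00 (add 5h to convert from UTC-5).
Pita in UTC: 08:00-14:45, 17:30-21:00 (add 6h to convert from UTC-6).
Alice ∩ Yara: 10:00-12:00, 14:30-14:45, 16:15-20:15.
Alice ∩ Yara ∩ Mei: 10:00-12:00, 16:30-20:15.
Alice ∩ Yara ∩ Mei ∩ Pita: 10:00-12:00, 17:30-20:15.
Summing the common windows: 120 + 165 = 285 minutes.

285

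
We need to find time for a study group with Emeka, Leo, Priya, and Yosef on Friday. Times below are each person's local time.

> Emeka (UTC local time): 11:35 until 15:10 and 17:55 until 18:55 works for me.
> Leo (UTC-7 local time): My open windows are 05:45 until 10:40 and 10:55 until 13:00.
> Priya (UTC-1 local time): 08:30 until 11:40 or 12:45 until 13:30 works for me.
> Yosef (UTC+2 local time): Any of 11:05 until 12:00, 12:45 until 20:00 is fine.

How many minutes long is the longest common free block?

Emeka in UTC: 11:35-15:10, 17:55-18:55.
Leo in UTC: 12:45-17:40, 17:55-20:00 (add 7h to convert from UTC-7).
Priya in UTC: 09:30-12:40, 13:45-14:30 (add 1h to convert from UTC-1).
Yosef in UTC: 09:05-10:00, 10:45-18:00 (subtract 2h to convert from UTC+2).
Emeka ∩ Leo: 12:45-15:10, 17:55-18:55.
Emeka ∩ Leo ∩ Priya: 13:45-14:30.
Emeka ∩ Leo ∩ Priya ∩ Yosef: 13:45-14:30.
The longest is 13:45-14:30 at 45 minutes.

45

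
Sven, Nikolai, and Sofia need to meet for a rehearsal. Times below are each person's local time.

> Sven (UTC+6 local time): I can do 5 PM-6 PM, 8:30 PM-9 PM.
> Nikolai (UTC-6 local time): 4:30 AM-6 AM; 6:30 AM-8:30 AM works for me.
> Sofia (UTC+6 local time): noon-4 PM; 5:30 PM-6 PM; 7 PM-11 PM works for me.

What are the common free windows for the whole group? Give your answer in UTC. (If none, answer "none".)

Sven in UTC: 11:00-12:00, 14:30-15:00 (subtract 6h to convert from UTC+6).
Nikolai in UTC: 10:30-12:00, 12:30-14:30 (add 6h to convert from UTC-6).
Sofia in UTC: 06:00-10:00, 11:30-12:00, 13:00-17:00 (subtract 6h to convert from UTC+6).
Sven ∩ Nikolai: 11:00-12:00.
Sven ∩ Nikolai ∩ Sofia: 11:30-12:00.

11:30-12:00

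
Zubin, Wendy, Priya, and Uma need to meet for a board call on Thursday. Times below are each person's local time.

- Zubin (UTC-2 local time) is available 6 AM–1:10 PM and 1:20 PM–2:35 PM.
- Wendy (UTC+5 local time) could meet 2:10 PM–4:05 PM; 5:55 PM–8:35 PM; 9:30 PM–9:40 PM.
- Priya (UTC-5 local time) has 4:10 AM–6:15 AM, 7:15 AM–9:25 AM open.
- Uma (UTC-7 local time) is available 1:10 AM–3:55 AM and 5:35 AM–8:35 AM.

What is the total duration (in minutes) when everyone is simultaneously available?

195

Zubin in UTC: 08:00-15:10, 15:20-16:35 (add 2h to convert from UTC-2).
Wendy in UTC: 09:10-11:05, 12:55-15:35, 16:30-16:40 (subtract 5h to convert from UTC+5).
Priya in UTC: 09:10-11:15, 12:15-14:25 (add 5h to convert from UTC-5).
Uma in UTC: 08:10-10:55, 12:35-15:35 (add 7h to convert from UTC-7).
Zubin ∩ Wendy: 09:10-11:05, 12:55-15:10, 15:20-15:35, 16:30-16:35.
Zubin ∩ Wendy ∩ Priya: 09:10-11:05, 12:55-14:25.
Zubin ∩ Wendy ∩ Priya ∩ Uma: 09:10-10:55, 12:55-14:25.
Summing the common windows: 105 + 90 = 195 minutes.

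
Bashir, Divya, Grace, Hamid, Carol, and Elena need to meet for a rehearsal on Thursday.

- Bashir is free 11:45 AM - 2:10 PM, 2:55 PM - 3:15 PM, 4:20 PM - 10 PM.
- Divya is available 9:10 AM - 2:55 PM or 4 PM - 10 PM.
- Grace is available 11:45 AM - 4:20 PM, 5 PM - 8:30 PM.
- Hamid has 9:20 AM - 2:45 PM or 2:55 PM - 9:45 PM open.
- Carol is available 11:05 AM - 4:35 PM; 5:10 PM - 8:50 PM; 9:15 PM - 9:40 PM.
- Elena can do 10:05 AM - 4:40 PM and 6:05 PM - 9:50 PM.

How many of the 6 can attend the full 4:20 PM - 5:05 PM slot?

Bashir, Divya, and Hamid can make the full 16:20-17:05 slot — that's 3.

3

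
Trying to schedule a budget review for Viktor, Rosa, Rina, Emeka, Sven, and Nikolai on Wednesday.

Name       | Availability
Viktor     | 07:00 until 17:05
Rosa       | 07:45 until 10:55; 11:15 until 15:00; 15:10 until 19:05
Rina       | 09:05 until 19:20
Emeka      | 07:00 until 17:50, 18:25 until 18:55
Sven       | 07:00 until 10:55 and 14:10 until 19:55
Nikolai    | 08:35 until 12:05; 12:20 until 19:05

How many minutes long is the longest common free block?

Viktor ∩ Rosa: 07:45-10:55, 11:15-15:00, 15:10-17:05.
Viktor ∩ Rosa ∩ Rina: 09:05-10:55, 11:15-15:00, 15:10-17:05.
Viktor ∩ Rosa ∩ Rina ∩ Emeka: 09:05-10:55, 11:15-15:00, 15:10-17:05.
Viktor ∩ Rosa ∩ Rina ∩ Emeka ∩ Sven: 09:05-10:55, 14:10-15:00, 15:10-17:05.
Viktor ∩ Rosa ∩ Rina ∩ Emeka ∩ Sven ∩ Nikolai: 09:05-10:55, 14:10-15:00, 15:10-17:05.
The longest is 15:10-17:05 at 115 minutes.

115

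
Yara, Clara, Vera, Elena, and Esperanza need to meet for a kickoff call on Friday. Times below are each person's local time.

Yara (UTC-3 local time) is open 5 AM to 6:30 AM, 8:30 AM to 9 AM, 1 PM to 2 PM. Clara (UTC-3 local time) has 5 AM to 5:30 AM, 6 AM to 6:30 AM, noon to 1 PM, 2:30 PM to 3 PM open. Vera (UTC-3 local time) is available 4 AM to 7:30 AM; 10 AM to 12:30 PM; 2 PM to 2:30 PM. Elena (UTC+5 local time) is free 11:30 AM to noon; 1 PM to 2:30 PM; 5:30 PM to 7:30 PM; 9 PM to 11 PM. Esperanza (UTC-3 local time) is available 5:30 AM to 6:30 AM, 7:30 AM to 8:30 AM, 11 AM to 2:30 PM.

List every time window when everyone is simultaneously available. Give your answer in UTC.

Yara in UTC: 08:00-09:30, 11:30-12:00, 16:00-17:00 (add 3h to convert from UTC-3).
Clara in UTC: 08:00-08:30, 09:00-09:30, 15:00-16:00, 17:30-18:00 (add 3h to convert from UTC-3).
Vera in UTC: 07:00-10:30, 13:00-15:30, 17:00-17:30 (add 3h to convert from UTC-3).
Elena in UTC: 06:30-07:00, 08:00-09:30, 12:30-14:30, 16:00-18:00 (subtract 5h to convert from UTC+5).
Esperanza in UTC: 08:30-09:30, 10:30-11:30, 14:00-17:30 (add 3h to convert from UTC-3).
Yara ∩ Clara: 08:00-08:30, 09:00-09:30.
Yara ∩ Clara ∩ Vera: 08:00-08:30, 09:00-09:30.
Yara ∩ Clara ∩ Vera ∩ Elena: 08:00-08:30, 09:00-09:30.
Yara ∩ Clara ∩ Vera ∩ Elena ∩ Esperanza: 09:00-09:30.
So the common availability across everyone is 09:00-09:30.

09:00-09:30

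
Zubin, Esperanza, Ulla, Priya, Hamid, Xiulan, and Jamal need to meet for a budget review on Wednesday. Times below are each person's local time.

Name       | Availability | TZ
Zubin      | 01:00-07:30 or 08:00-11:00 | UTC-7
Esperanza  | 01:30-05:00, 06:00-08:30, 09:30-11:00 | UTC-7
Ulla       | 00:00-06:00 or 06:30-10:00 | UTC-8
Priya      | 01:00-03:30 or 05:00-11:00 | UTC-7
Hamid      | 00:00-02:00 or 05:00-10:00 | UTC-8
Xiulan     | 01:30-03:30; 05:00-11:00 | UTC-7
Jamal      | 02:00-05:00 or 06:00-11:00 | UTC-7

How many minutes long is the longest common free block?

90

Zubin in UTC: 08:00-14:30, 15:00-18:00 (add 7h to convert from UTC-7).
Esperanza in UTC: 08:30-12:00, 13:00-15:30, 16:30-18:00 (add 7h to convert from UTC-7).
Ulla in UTC: 08:00-14:00, 14:30-18:00 (add 8h to convert from UTC-8).
Priya in UTC: 08:00-10:30, 12:00-18:00 (add 7h to convert from UTC-7).
Hamid in UTC: 08:00-10:00, 13:00-18:00 (add 8h to convert from UTC-8).
Xiulan in UTC: 08:30-10:30, 12:00-18:00 (add 7h to convert from UTC-7).
Jamal in UTC: 09:00-12:00, 13:00-18:00 (add 7h to convert from UTC-7).
Zubin ∩ Esperanza: 08:30-12:00, 13:00-14:30, 15:00-15:30, 16:30-18:00.
Zubin ∩ Esperanza ∩ Ulla: 08:30-12:00, 13:00-14:00, 15:00-15:30, 16:30-18:00.
Zubin ∩ Esperanza ∩ Ulla ∩ Priya: 08:30-10:30, 13:00-14:00, 15:00-15:30, 16:30-18:00.
Zubin ∩ Esperanza ∩ Ulla ∩ Priya ∩ Hamid: 08:30-10:00, 13:00-14:00, 15:00-15:30, 16:30-18:00.
Zubin ∩ Esperanza ∩ Ulla ∩ Priya ∩ Hamid ∩ Xiulan: 08:30-10:00, 13:00-14:00, 15:00-15:30, 16:30-18:00.
Zubin ∩ Esperanza ∩ Ulla ∩ Priya ∩ Hamid ∩ Xiulan ∩ Jamal: 09:00-10:00, 13:00-14:00, 15:00-15:30, 16:30-18:00.
The longest is 16:30-18:00 at 90 minutes.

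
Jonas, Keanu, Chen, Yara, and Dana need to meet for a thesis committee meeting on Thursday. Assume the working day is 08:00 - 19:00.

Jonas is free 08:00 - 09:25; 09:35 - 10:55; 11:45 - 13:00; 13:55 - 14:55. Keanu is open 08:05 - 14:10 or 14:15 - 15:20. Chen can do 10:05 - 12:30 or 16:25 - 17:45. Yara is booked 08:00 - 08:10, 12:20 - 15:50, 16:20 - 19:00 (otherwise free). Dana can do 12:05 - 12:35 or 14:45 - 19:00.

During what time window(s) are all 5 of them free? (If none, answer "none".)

Jonas free: 08:00-09:25, 09:35-10:55, 11:45-13:00, 13:55-14:55.
Keanu free: 08:05-14:10, 14:15-15:20.
Chen free: 10:05-12:30, 16:25-17:45.
Yara free: 08:10-12:20, 15:50-16:20 (invert busy blocks within the working day).
Dana free: 12:05-12:35, 14:45-19:00.
Jonas ∩ Keanu: 08:05-09:25, 09:35-10:55, 11:45-13:00, 13:55-14:10, 14:15-14:55.
Jonas ∩ Keanu ∩ Chen: 10:05-10:55, 11:45-12:30.
Jonas ∩ Keanu ∩ Chen ∩ Yara: 10:05-10:55, 11:45-12:20.
Jonas ∩ Keanu ∩ Chen ∩ Yara ∩ Dana: 12:05-12:20.

12:05-12:20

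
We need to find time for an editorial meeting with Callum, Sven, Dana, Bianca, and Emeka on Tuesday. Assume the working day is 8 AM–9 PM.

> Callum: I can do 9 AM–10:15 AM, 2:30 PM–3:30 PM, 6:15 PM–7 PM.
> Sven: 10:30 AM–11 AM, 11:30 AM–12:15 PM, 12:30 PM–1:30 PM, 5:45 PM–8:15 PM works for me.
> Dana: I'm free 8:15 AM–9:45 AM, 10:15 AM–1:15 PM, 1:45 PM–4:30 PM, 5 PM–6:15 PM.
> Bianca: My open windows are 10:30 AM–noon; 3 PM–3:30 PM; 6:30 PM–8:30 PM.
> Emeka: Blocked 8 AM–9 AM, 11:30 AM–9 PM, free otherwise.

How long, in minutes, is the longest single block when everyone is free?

Callum free: 09:00-10:15, 14:30-15:30, 18:15-19:00.
Sven free: 10:30-11:00, 11:30-12:15, 12:30-13:30, 17:45-20:15.
Dana free: 08:15-09:45, 10:15-13:15, 13:45-16:30, 17:00-18:15.
Bianca free: 10:30-12:00, 15:00-15:30, 18:30-20:30.
Emeka free: 09:00-11:30 (invert busy blocks within the working day).
Callum ∩ Sven: 18:15-19:00.
Callum ∩ Sven ∩ Dana: ∅.
Callum ∩ Sven ∩ Dana ∩ Bianca: ∅.
Callum ∩ Sven ∩ Dana ∩ Bianca ∩ Emeka: ∅.
There is no time when everyone is free.
No common window exists, so the longest block is 0 minutes.

0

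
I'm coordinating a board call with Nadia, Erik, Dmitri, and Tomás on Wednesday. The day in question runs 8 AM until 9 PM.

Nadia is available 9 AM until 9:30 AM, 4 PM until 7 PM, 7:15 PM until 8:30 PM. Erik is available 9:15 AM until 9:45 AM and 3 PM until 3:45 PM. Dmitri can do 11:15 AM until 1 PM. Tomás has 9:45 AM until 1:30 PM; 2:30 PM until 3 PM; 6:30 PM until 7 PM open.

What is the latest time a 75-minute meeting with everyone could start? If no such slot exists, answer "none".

Nadia ∩ Erik: 09:15-09:30.
Nadia ∩ Erik ∩ Dmitri: ∅.
Nadia ∩ Erik ∩ Dmitri ∩ Tomás: ∅.
There is no time when everyone is free.
No common window is at least 75 minutes long.

none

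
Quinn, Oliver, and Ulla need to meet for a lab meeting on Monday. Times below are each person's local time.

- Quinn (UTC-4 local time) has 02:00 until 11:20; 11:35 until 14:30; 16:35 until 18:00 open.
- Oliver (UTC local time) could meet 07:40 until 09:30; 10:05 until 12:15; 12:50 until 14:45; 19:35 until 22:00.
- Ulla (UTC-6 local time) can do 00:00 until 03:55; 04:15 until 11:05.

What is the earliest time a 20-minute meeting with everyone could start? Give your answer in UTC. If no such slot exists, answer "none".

07:40

Quinn in UTC: 06:00-15:20, 15:35-18:30, 20:35-22:00 (add 4h to convert from UTC-4).
Oliver in UTC: 07:40-09:30, 10:05-12:15, 12:50-14:45, 19:35-22:00.
Ulla in UTC: 06:00-09:55, 10:15-17:05 (add 6h to convert from UTC-6).
Quinn ∩ Oliver: 07:40-09:30, 10:05-12:15, 12:50-14:45, 20:35-22:00.
Quinn ∩ Oliver ∩ Ulla: 07:40-09:30, 10:15-12:15, 12:50-14:45.
So the common availability across everyone is 07:40-09:30, 10:15-12:15, 12:50-14:45.
The first common window of at least 20 minutes is 07:40-09:30, so the earliest start is 07:40.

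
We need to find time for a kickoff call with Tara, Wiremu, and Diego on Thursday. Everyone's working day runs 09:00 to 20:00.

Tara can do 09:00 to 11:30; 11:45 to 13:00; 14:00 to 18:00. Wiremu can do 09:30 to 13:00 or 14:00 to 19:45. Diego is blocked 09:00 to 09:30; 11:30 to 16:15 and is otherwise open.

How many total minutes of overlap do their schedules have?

225

Tara free: 09:00-11:30, 11:45-13:00, 14:00-18:00.
Wiremu free: 09:30-13:00, 14:00-19:45.
Diego free: 09:30-11:30, 16:15-20:00 (invert busy blocks within the working day).
Tara ∩ Wiremu: 09:30-11:30, 11:45-13:00, 14:00-18:00.
Tara ∩ Wiremu ∩ Diego: 09:30-11:30, 16:15-18:00.
Those are the intersection windows.
Summing the common windows: 120 + 105 = 225 minutes.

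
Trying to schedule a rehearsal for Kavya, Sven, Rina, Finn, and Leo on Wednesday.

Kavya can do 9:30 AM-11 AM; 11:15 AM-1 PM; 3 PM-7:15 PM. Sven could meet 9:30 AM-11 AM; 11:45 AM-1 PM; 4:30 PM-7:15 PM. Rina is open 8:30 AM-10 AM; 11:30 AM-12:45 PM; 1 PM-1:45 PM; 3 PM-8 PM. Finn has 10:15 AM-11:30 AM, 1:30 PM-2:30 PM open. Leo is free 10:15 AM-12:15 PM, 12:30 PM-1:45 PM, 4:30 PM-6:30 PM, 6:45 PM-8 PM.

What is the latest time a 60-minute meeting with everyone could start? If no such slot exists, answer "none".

none

Kavya ∩ Sven: 09:30-11:00, 11:45-13:00, 16:30-19:15.
Kavya ∩ Sven ∩ Rina: 09:30-10:00, 11:45-12:45, 16:30-19:15.
Kavya ∩ Sven ∩ Rina ∩ Finn: ∅.
Kavya ∩ Sven ∩ Rina ∩ Finn ∩ Leo: ∅.
There is no time when everyone is free.
No common window is at least 60 minutes long.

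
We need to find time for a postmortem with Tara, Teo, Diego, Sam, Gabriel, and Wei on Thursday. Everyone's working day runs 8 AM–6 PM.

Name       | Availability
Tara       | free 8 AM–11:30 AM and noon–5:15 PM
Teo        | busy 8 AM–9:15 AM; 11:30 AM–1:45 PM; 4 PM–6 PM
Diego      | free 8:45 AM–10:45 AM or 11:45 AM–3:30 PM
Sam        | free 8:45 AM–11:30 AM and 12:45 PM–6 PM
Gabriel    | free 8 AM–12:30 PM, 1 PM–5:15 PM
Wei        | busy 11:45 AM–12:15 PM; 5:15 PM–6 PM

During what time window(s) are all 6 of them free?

Tara free: 08:00-11:30, 12:00-17:15.
Teo free: 09:15-11:30, 13:45-16:00 (invert busy blocks within the working day).
Diego free: 08:45-10:45, 11:45-15:30.
Sam free: 08:45-11:30, 12:45-18:00.
Gabriel free: 08:00-12:30, 13:00-17:15.
Wei free: 08:00-11:45, 12:15-17:15 (invert busy blocks within the working day).
Tara ∩ Teo: 09:15-11:30, 13:45-16:00.
Tara ∩ Teo ∩ Diego: 09:15-10:45, 13:45-15:30.
Tara ∩ Teo ∩ Diego ∩ Sam: 09:15-10:45, 13:45-15:30.
Tara ∩ Teo ∩ Diego ∩ Sam ∩ Gabriel: 09:15-10:45, 13:45-15:30.
Tara ∩ Teo ∩ Diego ∩ Sam ∩ Gabriel ∩ Wei: 09:15-10:45, 13:45-15:30.

09:15-10:45, 13:45-15:30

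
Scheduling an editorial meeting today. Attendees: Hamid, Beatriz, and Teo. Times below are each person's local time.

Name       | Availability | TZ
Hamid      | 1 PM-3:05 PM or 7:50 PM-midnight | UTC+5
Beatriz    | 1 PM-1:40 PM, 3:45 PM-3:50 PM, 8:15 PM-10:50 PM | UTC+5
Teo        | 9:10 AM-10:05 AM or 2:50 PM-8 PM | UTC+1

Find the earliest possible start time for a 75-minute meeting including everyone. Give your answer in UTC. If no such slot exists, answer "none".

15:15

Hamid in UTC: 08:00-10:05, 14:50-19:00 (subtract 5h to convert from UTC+5).
Beatriz in UTC: 08:00-08:40, 10:45-10:50, 15:15-17:50 (subtract 5h to convert from UTC+5).
Teo in UTC: 08:10-09:05, 13:50-19:00 (subtract 1h to convert from UTC+1).
Hamid ∩ Beatriz: 08:00-08:40, 15:15-17:50.
Hamid ∩ Beatriz ∩ Teo: 08:10-08:40, 15:15-17:50.
So the common availability across everyone is 08:10-08:40, 15:15-17:50.
The first common window of at least 75 minutes is 15:15-17:50, so the earliest start is 15:15.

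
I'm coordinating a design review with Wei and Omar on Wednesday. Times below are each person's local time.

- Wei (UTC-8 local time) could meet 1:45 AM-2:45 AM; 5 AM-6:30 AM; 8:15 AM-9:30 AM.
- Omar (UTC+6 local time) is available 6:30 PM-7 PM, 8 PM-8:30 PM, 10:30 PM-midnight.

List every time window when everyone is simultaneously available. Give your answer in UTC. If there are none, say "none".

Wei in UTC: 09:45-10:45, 13:00-14:30, 16:15-17:30 (add 8h to convert from UTC-8).
Omar in UTC: 12:30-13:00, 14:00-14:30, 16:30-18:00 (subtract 6h to convert from UTC+6).
Wei ∩ Omar: 14:00-14:30, 16:30-17:30.
So the common availability across everyone is 14:00-14:30, 16:30-17:30.

14:00-14:30, 16:30-17:30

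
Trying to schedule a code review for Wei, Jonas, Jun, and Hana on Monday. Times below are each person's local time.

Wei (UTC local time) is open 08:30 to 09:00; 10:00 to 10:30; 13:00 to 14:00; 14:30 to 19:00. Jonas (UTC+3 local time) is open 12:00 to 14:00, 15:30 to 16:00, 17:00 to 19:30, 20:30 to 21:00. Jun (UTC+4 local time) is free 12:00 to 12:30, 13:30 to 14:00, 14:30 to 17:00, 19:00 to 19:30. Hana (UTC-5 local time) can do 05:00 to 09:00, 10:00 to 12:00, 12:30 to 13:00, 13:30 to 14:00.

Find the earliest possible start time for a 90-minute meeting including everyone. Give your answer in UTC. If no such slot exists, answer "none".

Wei in UTC: 08:30-09:00, 10:00-10:30, 13:00-14:00, 14:30-19:00.
Jonas in UTC: 09:00-11:00, 12:30-13:00, 14:00-16:30, 17:30-18:00 (subtract 3h to convert from UTC+3).
Jun in UTC: 08:00-08:30, 09:30-10:00, 10:30-13:00, 15:00-15:30 (subtract 4h to convert from UTC+4).
Hana in UTC: 10:00-14:00, 15:00-17:00, 17:30-18:00, 18:30-19:00 (add 5h to convert from UTC-5).
Wei ∩ Jonas: 10:00-10:30, 14:30-16:30, 17:30-18:00.
Wei ∩ Jonas ∩ Jun: 15:00-15:30.
Wei ∩ Jonas ∩ Jun ∩ Hana: 15:00-15:30.
No common window is at least 90 minutes long.

none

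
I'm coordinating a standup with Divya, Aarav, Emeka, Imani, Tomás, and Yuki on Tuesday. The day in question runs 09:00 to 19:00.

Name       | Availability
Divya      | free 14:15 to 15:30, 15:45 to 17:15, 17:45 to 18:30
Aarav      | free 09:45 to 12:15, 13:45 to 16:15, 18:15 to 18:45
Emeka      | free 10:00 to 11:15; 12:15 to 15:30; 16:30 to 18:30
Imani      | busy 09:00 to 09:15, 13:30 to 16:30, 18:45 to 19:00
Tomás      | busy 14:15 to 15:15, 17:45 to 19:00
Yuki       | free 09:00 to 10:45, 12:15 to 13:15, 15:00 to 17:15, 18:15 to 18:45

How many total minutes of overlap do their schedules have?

Divya free: 14:15-15:30, 15:45-17:15, 17:45-18:30.
Aarav free: 09:45-12:15, 13:45-16:15, 18:15-18:45.
Emeka free: 10:00-11:15, 12:15-15:30, 16:30-18:30.
Imani free: 09:15-13:30, 16:30-18:45 (invert busy blocks within the working day).
Tomás free: 09:00-14:15, 15:15-17:45 (invert busy blocks within the working day).
Yuki free: 09:00-10:45, 12:15-13:15, 15:00-17:15, 18:15-18:45.
Divya ∩ Aarav: 14:15-15:30, 15:45-16:15, 18:15-18:30.
Divya ∩ Aarav ∩ Emeka: 14:15-15:30, 18:15-18:30.
Divya ∩ Aarav ∩ Emeka ∩ Imani: 18:15-18:30.
Divya ∩ Aarav ∩ Emeka ∩ Imani ∩ Tomás: ∅.
Divya ∩ Aarav ∩ Emeka ∩ Imani ∩ Tomás ∩ Yuki: ∅.
There is no time when everyone is free.
There is no common window, so the total is 0 minutes.

0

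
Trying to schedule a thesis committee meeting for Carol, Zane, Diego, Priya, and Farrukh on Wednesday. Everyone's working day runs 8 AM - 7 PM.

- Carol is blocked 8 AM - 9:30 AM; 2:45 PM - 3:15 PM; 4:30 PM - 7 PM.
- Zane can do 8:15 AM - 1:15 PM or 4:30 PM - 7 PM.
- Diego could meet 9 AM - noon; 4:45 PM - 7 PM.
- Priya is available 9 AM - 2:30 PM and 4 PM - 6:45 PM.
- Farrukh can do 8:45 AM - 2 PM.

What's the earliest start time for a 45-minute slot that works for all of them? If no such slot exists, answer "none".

09:30

Carol free: 09:30-14:45, 15:15-16:30 (invert busy blocks within the working day).
Zane free: 08:15-13:15, 16:30-19:00.
Diego free: 09:00-12:00, 16:45-19:00.
Priya free: 09:00-14:30, 16:00-18:45.
Farrukh free: 08:45-14:00.
Carol ∩ Zane: 09:30-13:15.
Carol ∩ Zane ∩ Diego: 09:30-12:00.
Carol ∩ Zane ∩ Diego ∩ Priya: 09:30-12:00.
Carol ∩ Zane ∩ Diego ∩ Priya ∩ Farrukh: 09:30-12:00.
So the common availability across everyone is 09:30-12:00.
The first common window of at least 45 minutes is 09:30-12:00, so the earliest start is 09:30.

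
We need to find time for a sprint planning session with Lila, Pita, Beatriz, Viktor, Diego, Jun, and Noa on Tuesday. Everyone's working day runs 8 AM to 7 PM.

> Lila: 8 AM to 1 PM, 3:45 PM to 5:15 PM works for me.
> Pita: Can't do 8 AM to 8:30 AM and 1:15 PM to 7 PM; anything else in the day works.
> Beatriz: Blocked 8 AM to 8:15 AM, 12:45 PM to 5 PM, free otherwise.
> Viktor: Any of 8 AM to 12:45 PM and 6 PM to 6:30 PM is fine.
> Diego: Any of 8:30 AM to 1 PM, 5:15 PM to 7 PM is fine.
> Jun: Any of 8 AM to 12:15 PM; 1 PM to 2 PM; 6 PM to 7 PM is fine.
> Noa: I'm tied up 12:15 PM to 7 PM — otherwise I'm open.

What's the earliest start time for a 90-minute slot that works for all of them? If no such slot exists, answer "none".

Lila free: 08:00-13:00, 15:45-17:15.
Pita free: 08:30-13:15 (invert busy blocks within the working day).
Beatriz free: 08:15-12:45, 17:00-19:00 (invert busy blocks within the working day).
Viktor free: 08:00-12:45, 18:00-18:30.
Diego free: 08:30-13:00, 17:15-19:00.
Jun free: 08:00-12:15, 13:00-14:00, 18:00-19:00.
Noa free: 08:00-12:15 (invert busy blocks within the working day).
Lila ∩ Pita: 08:30-13:00.
Lila ∩ Pita ∩ Beatriz: 08:30-12:45.
Lila ∩ Pita ∩ Beatriz ∩ Viktor: 08:30-12:45.
Lila ∩ Pita ∩ Beatriz ∩ Viktor ∩ Diego: 08:30-12:45.
Lila ∩ Pita ∩ Beatriz ∩ Viktor ∩ Diego ∩ Jun: 08:30-12:15.
Lila ∩ Pita ∩ Beatriz ∩ Viktor ∩ Diego ∩ Jun ∩ Noa: 08:30-12:15.
Those are the intersection windows.
The first common window of at least 90 minutes is 08:30-12:15, so the earliest start is 08:30.

08:30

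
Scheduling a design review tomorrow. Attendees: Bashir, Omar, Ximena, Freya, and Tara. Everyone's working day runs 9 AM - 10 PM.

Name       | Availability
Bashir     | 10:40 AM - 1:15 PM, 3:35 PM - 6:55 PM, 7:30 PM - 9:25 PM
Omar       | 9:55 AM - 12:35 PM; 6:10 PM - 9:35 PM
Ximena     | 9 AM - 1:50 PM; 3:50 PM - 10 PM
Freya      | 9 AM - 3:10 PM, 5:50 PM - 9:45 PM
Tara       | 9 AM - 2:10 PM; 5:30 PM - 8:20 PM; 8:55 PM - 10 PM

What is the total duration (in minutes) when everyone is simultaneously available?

240

Bashir ∩ Omar: 10:40-12:35, 18:10-18:55, 19:30-21:25.
Bashir ∩ Omar ∩ Ximena: 10:40-12:35, 18:10-18:55, 19:30-21:25.
Bashir ∩ Omar ∩ Ximena ∩ Freya: 10:40-12:35, 18:10-18:55, 19:30-21:25.
Bashir ∩ Omar ∩ Ximena ∩ Freya ∩ Tara: 10:40-12:35, 18:10-18:55, 19:30-20:20, 20:55-21:25.
Summing the common windows: 115 + 45 + 50 + 30 = 240 minutes.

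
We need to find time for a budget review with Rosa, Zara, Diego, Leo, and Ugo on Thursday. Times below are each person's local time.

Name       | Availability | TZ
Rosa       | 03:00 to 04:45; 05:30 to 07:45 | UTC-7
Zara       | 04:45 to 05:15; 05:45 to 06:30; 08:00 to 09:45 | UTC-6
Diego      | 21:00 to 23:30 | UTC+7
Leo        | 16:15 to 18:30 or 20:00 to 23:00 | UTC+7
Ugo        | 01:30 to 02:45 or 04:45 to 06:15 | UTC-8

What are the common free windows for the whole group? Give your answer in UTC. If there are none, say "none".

Rosa in UTC: 10:00-11:45, 12:30-14:45 (add 7h to convert from UTC-7).
Zara in UTC: 10:45-11:15, 11:45-12:30, 14:00-15:45 (add 6h to convert from UTC-6).
Diego in UTC: 14:00-16:30 (subtract 7h to convert from UTC+7).
Leo in UTC: 09:15-11:30, 13:00-16:00 (subtract 7h to convert from UTC+7).
Ugo in UTC: 09:30-10:45, 12:45-14:15 (add 8h to convert from UTC-8).
Rosa ∩ Zara: 10:45-11:15, 14:00-14:45.
Rosa ∩ Zara ∩ Diego: 14:00-14:45.
Rosa ∩ Zara ∩ Diego ∩ Leo: 14:00-14:45.
Rosa ∩ Zara ∩ Diego ∩ Leo ∩ Ugo: 14:00-14:15.

14:00-14:15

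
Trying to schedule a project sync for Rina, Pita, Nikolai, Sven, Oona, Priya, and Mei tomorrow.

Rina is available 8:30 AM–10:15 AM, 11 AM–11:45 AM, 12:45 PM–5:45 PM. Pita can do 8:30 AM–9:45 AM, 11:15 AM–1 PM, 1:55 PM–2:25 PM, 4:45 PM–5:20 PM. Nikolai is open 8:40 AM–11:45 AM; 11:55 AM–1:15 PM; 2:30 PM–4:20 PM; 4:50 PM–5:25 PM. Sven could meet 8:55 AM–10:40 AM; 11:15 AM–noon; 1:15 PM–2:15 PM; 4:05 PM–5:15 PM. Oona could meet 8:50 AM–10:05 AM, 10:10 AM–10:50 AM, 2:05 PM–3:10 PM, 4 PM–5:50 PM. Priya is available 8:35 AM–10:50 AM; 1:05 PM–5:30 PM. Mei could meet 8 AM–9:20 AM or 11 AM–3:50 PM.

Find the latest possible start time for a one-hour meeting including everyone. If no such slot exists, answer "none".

none

Rina ∩ Pita: 08:30-09:45, 11:15-11:45, 12:45-13:00, 13:55-14:25, 16:45-17:20.
Rina ∩ Pita ∩ Nikolai: 08:40-09:45, 11:15-11:45, 12:45-13:00, 16:50-17:20.
Rina ∩ Pita ∩ Nikolai ∩ Sven: 08:55-09:45, 11:15-11:45, 16:50-17:15.
Rina ∩ Pita ∩ Nikolai ∩ Sven ∩ Oona: 08:55-09:45, 16:50-17:15.
Rina ∩ Pita ∩ Nikolai ∩ Sven ∩ Oona ∩ Priya: 08:55-09:45, 16:50-17:15.
Rina ∩ Pita ∩ Nikolai ∩ Sven ∩ Oona ∩ Priya ∩ Mei: 08:55-09:20.
So the common availability across everyone is 08:55-09:20.
No common window is at least 60 minutes long.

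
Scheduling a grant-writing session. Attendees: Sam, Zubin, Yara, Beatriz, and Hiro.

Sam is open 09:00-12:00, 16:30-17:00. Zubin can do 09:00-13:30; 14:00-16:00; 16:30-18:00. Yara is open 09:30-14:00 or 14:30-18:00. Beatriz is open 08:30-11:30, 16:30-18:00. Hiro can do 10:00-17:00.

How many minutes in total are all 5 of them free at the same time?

Sam ∩ Zubin: 09:00-12:00, 16:30-17:00.
Sam ∩ Zubin ∩ Yara: 09:30-12:00, 16:30-17:00.
Sam ∩ Zubin ∩ Yara ∩ Beatriz: 09:30-11:30, 16:30-17:00.
Sam ∩ Zubin ∩ Yara ∩ Beatriz ∩ Hiro: 10:00-11:30, 16:30-17:00.
Summing the common windows: 90 + 30 = 120 minutes.

120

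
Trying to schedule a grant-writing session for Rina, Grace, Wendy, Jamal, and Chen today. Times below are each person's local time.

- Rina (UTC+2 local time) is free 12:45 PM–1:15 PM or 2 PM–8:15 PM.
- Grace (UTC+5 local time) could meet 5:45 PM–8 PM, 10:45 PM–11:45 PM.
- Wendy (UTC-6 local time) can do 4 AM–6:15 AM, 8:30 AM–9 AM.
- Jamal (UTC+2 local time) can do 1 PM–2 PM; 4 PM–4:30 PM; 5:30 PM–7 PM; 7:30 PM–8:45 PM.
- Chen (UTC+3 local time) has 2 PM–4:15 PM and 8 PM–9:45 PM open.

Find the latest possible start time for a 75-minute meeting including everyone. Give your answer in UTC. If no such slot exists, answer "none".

Rina in UTC: 10:45-11:15, 12:00-18:15 (subtract 2h to convert from UTC+2).
Grace in UTC: 12:45-15:00, 17:45-18:45 (subtract 5h to convert from UTC+5).
Wendy in UTC: 10:00-12:15, 14:30-15:00 (add 6h to convert from UTC-6).
Jamal in UTC: 11:00-12:00, 14:00-14:30, 15:30-17:00, 17:30-18:45 (subtract 2h to convert from UTC+2).
Chen in UTC: 11:00-13:15, 17:00-18:45 (subtract 3h to convert from UTC+3).
Rina ∩ Grace: 12:45-15:00, 17:45-18:15.
Rina ∩ Grace ∩ Wendy: 14:30-15:00.
Rina ∩ Grace ∩ Wendy ∩ Jamal: ∅.
Rina ∩ Grace ∩ Wendy ∩ Jamal ∩ Chen: ∅.
There is no time when everyone is free.
No common window is at least 75 minutes long.

none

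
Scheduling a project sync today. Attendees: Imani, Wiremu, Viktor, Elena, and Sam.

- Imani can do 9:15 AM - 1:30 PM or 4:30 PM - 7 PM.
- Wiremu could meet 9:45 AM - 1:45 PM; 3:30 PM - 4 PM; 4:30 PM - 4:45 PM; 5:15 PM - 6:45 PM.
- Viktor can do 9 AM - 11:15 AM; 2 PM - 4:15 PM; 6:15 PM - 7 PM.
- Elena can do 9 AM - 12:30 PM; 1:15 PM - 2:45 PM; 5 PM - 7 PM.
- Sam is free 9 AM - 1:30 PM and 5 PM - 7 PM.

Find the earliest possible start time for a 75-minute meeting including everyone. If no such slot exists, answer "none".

Imani ∩ Wiremu: 09:45-13:30, 16:30-16:45, 17:15-18:45.
Imani ∩ Wiremu ∩ Viktor: 09:45-11:15, 18:15-18:45.
Imani ∩ Wiremu ∩ Viktor ∩ Elena: 09:45-11:15, 18:15-18:45.
Imani ∩ Wiremu ∩ Viktor ∩ Elena ∩ Sam: 09:45-11:15, 18:15-18:45.
The first common window of at least 75 minutes is 09:45-11:15, so the earliest start is 09:45.

09:45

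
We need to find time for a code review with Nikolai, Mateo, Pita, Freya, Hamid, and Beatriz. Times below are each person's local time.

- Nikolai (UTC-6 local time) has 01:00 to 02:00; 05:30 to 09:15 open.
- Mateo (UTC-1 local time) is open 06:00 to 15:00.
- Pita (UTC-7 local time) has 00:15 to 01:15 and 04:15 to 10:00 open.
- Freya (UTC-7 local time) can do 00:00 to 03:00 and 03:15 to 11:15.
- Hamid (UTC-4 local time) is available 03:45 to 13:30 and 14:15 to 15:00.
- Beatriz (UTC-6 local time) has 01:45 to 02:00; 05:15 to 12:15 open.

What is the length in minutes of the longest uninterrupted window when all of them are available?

225

Nikolai in UTC: 07:00-08:00, 11:30-15:15 (add 6h to convert from UTC-6).
Mateo in UTC: 07:00-16:00 (add 1h to convert from UTC-1).
Pita in UTC: 07:15-08:15, 11:15-17:00 (add 7h to convert from UTC-7).
Freya in UTC: 07:00-10:00, 10:15-18:15 (add 7h to convert from UTC-7).
Hamid in UTC: 07:45-17:30, 18:15-19:00 (add 4h to convert from UTC-4).
Beatriz in UTC: 07:45-08:00, 11:15-18:15 (add 6h to convert from UTC-6).
Nikolai ∩ Mateo: 07:00-08:00, 11:30-15:15.
Nikolai ∩ Mateo ∩ Pita: 07:15-08:00, 11:30-15:15.
Nikolai ∩ Mateo ∩ Pita ∩ Freya: 07:15-08:00, 11:30-15:15.
Nikolai ∩ Mateo ∩ Pita ∩ Freya ∩ Hamid: 07:45-08:00, 11:30-15:15.
Nikolai ∩ Mateo ∩ Pita ∩ Freya ∩ Hamid ∩ Beatriz: 07:45-08:00, 11:30-15:15.
The longest is 11:30-15:15 at 225 minutes.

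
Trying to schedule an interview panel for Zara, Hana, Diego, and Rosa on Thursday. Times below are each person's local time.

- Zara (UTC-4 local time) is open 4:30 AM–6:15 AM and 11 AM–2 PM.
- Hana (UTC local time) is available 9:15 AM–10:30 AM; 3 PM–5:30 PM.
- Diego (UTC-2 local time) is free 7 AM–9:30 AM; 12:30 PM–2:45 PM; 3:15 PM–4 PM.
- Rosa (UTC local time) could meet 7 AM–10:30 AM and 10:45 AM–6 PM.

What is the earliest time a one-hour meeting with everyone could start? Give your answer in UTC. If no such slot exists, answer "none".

09:15

Zara in UTC: 08:30-10:15, 15:00-18:00 (add 4h to convert from UTC-4).
Hana in UTC: 09:15-10:30, 15:00-17:30.
Diego in UTC: 09:00-11:30, 14:30-16:45, 17:15-18:00 (add 2h to convert from UTC-2).
Rosa in UTC: 07:00-10:30, 10:45-18:00.
Zara ∩ Hana: 09:15-10:15, 15:00-17:30.
Zara ∩ Hana ∩ Diego: 09:15-10:15, 15:00-16:45, 17:15-17:30.
Zara ∩ Hana ∩ Diego ∩ Rosa: 09:15-10:15, 15:00-16:45, 17:15-17:30.
The first common window of at least 60 minutes is 09:15-10:15, so the earliest start is 09:15.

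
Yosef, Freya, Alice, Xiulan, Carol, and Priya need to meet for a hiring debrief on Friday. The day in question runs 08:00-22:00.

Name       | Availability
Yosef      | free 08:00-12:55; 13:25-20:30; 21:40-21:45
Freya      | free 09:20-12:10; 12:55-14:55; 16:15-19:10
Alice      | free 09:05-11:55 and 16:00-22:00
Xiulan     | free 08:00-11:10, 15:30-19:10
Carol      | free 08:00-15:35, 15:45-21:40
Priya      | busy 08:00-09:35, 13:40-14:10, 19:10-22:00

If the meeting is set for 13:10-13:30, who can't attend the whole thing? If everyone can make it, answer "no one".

Alice, Xiulan, Yosef

Yosef free: 08:00-12:55, 13:25-20:30, 21:40-21:45.
Freya free: 09:20-12:10, 12:55-14:55, 16:15-19:10.
Alice free: 09:05-11:55, 16:00-22:00.
Xiulan free: 08:00-11:10, 15:30-19:10.
Carol free: 08:00-15:35, 15:45-21:40.
Priya free: 09:35-13:40, 14:10-19:10 (invert busy blocks within the working day).
Yosef: not fully free for 13:10-13:30. Freya: free for 13:10-13:30. Alice: not fully free for 13:10-13:30. Xiulan: not fully free for 13:10-13:30. Carol: free for 13:10-13:30. Priya: free for 13:10-13:30.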